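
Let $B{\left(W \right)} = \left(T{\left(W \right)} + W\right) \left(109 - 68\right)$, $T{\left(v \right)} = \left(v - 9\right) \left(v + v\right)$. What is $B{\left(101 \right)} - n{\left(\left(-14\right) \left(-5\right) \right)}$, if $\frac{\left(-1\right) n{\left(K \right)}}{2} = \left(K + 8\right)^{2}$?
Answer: $778253$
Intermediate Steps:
$n{\left(K \right)} = - 2 \left(8 + K\right)^{2}$ ($n{\left(K \right)} = - 2 \left(K + 8\right)^{2} = - 2 \left(8 + K\right)^{2}$)
$T{\left(v \right)} = 2 v \left(-9 + v\right)$ ($T{\left(v \right)} = \left(-9 + v\right) 2 v = 2 v \left(-9 + v\right)$)
$B{\left(W \right)} = 41 W + 82 W \left(-9 + W\right)$ ($B{\left(W \right)} = \left(2 W \left(-9 + W\right) + W\right) \left(109 - 68\right) = \left(W + 2 W \left(-9 + W\right)\right) 41 = 41 W + 82 W \left(-9 + W\right)$)
$B{\left(101 \right)} - n{\left(\left(-14\right) \left(-5\right) \right)} = 41 \cdot 101 \left(-17 + 2 \cdot 101\right) - - 2 \left(8 - -70\right)^{2} = 41 \cdot 101 \left(-17 + 202\right) - - 2 \left(8 + 70\right)^{2} = 41 \cdot 101 \cdot 185 - - 2 \cdot 78^{2} = 766085 - \left(-2\right) 6084 = 766085 - -12168 = 766085 + 12168 = 778253$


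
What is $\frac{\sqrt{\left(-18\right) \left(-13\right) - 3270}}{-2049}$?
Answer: $- \frac{2 i \sqrt{759}}{2049} \approx - 0.026891 i$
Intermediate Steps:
$\frac{\sqrt{\left(-18\right) \left(-13\right) - 3270}}{-2049} = \sqrt{234 - 3270} \left(- \frac{1}{2049}\right) = \sqrt{-3036} \left(- \frac{1}{2049}\right) = 2 i \sqrt{759} \left(- \frac{1}{2049}\right) = - \frac{2 i \sqrt{759}}{2049}$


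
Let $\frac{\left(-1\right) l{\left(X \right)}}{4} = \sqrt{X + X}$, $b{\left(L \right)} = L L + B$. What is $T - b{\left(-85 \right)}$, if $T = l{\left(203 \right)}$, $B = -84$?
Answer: $-7141 - 4 \sqrt{406} \approx -7221.6$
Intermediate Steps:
$b{\left(L \right)} = -84 + L^{2}$ ($b{\left(L \right)} = L L - 84 = L^{2} - 84 = -84 + L^{2}$)
$l{\left(X \right)} = - 4 \sqrt{2} \sqrt{X}$ ($l{\left(X \right)} = - 4 \sqrt{X + X} = - 4 \sqrt{2 X} = - 4 \sqrt{2} \sqrt{X}$)
$T = - 4 \sqrt{406}$ ($T = - 4 \sqrt{2} \sqrt{203} = - 4 \sqrt{406} \approx -80.598$)
$T - b{\left(-85 \right)} = - 4 \sqrt{406} - \left(-84 + \left(-85\right)^{2}\right) = - 4 \sqrt{406} - \left(-84 + 7225\right) = - 4 \sqrt{406} - 7141 = -7141 - 4 \sqrt{406}$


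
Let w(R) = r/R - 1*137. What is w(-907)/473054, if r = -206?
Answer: -124053/429059978 ≈ -0.00028913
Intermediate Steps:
w(R) = -137 - 206/R (w(R) = -206/R - 1*137 = -206/R - 137 = -137 - 206/R)
w(-907)/473054 = (-137 - 206/(-907))/473054 = (-137 - 206*(-1/907))*(1/473054) = (-137 + 206/907)*(1/473054) = -124053/907*1/473054 = -124053/429059978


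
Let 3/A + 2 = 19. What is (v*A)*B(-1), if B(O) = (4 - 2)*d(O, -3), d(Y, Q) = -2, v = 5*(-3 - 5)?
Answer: 480/17 ≈ 28.235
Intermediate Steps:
A = 3/17 (A = 3/(-2 + 19) = 3/17 ≈ 0.17647)
v = -40 (v = 5*(-8) = -40)
B(O) = -4 (B(O) = (4 - 2)*(-2) = 2*(-2) = -4)
(v*A)*B(-1) = -40*3/17*(-4) = -120/17*(-4) = 480/17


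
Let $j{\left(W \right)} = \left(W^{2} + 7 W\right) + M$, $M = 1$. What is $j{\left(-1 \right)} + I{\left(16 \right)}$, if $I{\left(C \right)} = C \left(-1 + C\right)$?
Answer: $235$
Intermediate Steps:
$j{\left(W \right)} = 1 + W^{2} + 7 W$ ($j{\left(W \right)} = \left(W^{2} + 7 W\right) + 1 = 1 + W^{2} + 7 W$)
$j{\left(-1 \right)} + I{\left(16 \right)} = \left(1 + \left(-1\right)^{2} + 7 \left(-1\right)\right) + 16 \left(-1 + 16\right) = \left(1 + 1 - 7\right) + 16 \cdot 15 = -5 + 240 = 235$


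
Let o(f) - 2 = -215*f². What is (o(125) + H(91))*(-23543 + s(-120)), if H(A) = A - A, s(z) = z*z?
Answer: 30714747339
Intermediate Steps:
o(f) = 2 - 215*f²
s(z) = z²
H(A) = 0
(o(125) + H(91))*(-23543 + s(-120)) = ((2 - 215*125²) + 0)*(-23543 + (-120)²) = ((2 - 215*15625) + 0)*(-23543 + 14400) = ((2 - 3359375) + 0)*(-9143) = (-3359373 + 0)*(-9143) = -3359373*(-9143) = 30714747339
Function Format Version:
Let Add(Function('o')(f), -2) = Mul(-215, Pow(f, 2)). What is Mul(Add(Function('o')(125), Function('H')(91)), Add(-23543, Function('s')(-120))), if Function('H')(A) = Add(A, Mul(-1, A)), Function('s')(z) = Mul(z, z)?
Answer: 30714747339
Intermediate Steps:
Function('o')(f) = Add(2, Mul(-215, Pow(f, 2)))
Function('s')(z) = Pow(z, 2)
Function('H')(A) = 0
Mul(Add(Function('o')(125), Function('H')(91)), Add(-23543, Function('s')(-120))) = Mul(Add(Add(2, Mul(-215, Pow(125, 2))), 0), Add(-23543, Pow(-120, 2))) = Mul(Add(Add(2, Mul(-215, 15625)), 0), Add(-23543, 14400)) = Mul(Add(Add(2, -3359375), 0), -9143) = Mul(Add(-3359373, 0), -9143) = Mul(-3359373, -9143) = 30714747339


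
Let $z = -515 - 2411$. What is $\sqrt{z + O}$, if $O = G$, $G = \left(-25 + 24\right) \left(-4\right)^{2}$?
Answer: $i \sqrt{2942} \approx 54.24 i$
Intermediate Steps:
$G = -16$ ($G = \left(-1\right) 16 = -16$)
$z = -2926$
$O = -16$
$\sqrt{z + O} = \sqrt{-2926 - 16} = \sqrt{-2942} = i \sqrt{2942}$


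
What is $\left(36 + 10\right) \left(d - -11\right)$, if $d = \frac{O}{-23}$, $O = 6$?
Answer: $494$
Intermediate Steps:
$d = - \frac{6}{23}$ ($d = \frac{6}{-23} = 6 \left(- \frac{1}{23}\right) = - \frac{6}{23} \approx -0.26087$)
$\left(36 + 10\right) \left(d - -11\right) = \left(36 + 10\right) \left(- \frac{6}{23} - -11\right) = 46 \left(- \frac{6}{23} + 11\right) = 46 \cdot \frac{247}{23} = 494$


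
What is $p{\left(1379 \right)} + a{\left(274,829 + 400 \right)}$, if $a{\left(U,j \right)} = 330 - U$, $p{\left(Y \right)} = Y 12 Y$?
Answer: $22819748$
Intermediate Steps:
$p{\left(Y \right)} = 12 Y^{2}$ ($p{\left(Y \right)} = 12 Y Y = 12 Y^{2}$)
$p{\left(1379 \right)} + a{\left(274,829 + 400 \right)} = 12 \cdot 1379^{2} + \left(330 - 274\right) = 12 \cdot 1901641 + \left(330 - 274\right) = 22819692 + 56 = 22819748$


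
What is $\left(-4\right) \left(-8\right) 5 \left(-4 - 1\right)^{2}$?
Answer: $4000$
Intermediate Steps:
$\left(-4\right) \left(-8\right) 5 \left(-4 - 1\right)^{2} = 32 \cdot 5 \left(-5\right)^{2} = 160 \cdot 25 = 4000$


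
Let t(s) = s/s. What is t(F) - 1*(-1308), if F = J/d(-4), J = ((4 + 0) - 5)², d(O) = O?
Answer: 1309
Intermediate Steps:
J = 1 (J = (4 - 5)² = (-1)² = 1)
F = -¼ (F = 1/(-4) = 1*(-¼) = -¼ ≈ -0.25000)
t(s) = 1
t(F) - 1*(-1308) = 1 - 1*(-1308) = 1 + 1308 = 1309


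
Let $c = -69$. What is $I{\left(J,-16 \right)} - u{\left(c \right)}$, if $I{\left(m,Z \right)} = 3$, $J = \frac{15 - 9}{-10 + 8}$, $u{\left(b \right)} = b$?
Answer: $72$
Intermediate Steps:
$J = -3$ ($J = \frac{6}{-2} = 6 \left(- \frac{1}{2}\right) = -3$)
$I{\left(J,-16 \right)} - u{\left(c \right)} = 3 - -69 = 3 + 69 = 72$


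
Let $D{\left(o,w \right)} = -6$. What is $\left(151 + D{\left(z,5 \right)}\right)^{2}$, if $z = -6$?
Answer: $21025$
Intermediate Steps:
$\left(151 + D{\left(z,5 \right)}\right)^{2} = \left(151 - 6\right)^{2} = 145^{2} = 21025$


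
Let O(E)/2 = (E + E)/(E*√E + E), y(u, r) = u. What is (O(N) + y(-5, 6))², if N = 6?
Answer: 937/25 - 232*√6/25 ≈ 14.749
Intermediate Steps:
O(E) = 4*E/(E + E^(3/2)) (O(E) = 2*((E + E)/(E*√E + E)) = 2*((2*E)/(E^(3/2) + E)) = 2*((2*E)/(E + E^(3/2))) = 2*(2*E/(E + E^(3/2))) = 4*E/(E + E^(3/2)))
(O(N) + y(-5, 6))² = (4*6/(6 + 6^(3/2)) - 5)² = (4*6/(6 + 6*√6) - 5)² = (24/(6 + 6*√6) - 5)² = (-5 + 24/(6 + 6*√6))²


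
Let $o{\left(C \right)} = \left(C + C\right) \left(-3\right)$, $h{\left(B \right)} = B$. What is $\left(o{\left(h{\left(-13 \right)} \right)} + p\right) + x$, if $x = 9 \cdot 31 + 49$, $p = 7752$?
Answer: $8158$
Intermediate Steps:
$o{\left(C \right)} = - 6 C$ ($o{\left(C \right)} = 2 C \left(-3\right) = - 6 C$)
$x = 328$ ($x = 279 + 49 = 328$)
$\left(o{\left(h{\left(-13 \right)} \right)} + p\right) + x = \left(\left(-6\right) \left(-13\right) + 7752\right) + 328 = \left(78 + 7752\right) + 328 = 7830 + 328 = 8158$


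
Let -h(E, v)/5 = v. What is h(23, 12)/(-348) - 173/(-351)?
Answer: 6772/10179 ≈ 0.66529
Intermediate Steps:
h(E, v) = -5*v
h(23, 12)/(-348) - 173/(-351) = -5*12/(-348) - 173/(-351) = -60*(-1/348) - 173*(-1/351) = 5/29 + 173/351 = 6772/10179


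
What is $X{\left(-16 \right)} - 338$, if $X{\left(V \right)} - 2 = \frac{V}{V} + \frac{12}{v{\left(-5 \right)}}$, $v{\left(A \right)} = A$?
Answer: $- \frac{1687}{5} \approx -337.4$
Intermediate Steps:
$X{\left(V \right)} = \frac{3}{5}$ ($X{\left(V \right)} = 2 + \left(\frac{V}{V} + \frac{12}{-5}\right) = 2 + \left(1 + 12 \left(- \frac{1}{5}\right)\right) = 2 + \left(1 - \frac{12}{5}\right) = 2 - \frac{7}{5} = \frac{3}{5}$)
$X{\left(-16 \right)} - 338 = \frac{3}{5} - 338 = - \frac{1687}{5}$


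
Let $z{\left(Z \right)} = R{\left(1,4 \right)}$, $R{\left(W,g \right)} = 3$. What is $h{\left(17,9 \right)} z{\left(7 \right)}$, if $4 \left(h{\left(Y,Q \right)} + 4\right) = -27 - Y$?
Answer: $-45$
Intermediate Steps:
$h{\left(Y,Q \right)} = - \frac{43}{4} - \frac{Y}{4}$ ($h{\left(Y,Q \right)} = -4 + \frac{-27 - Y}{4} = -4 - \left(\frac{27}{4} + \frac{Y}{4}\right) = - \frac{43}{4} - \frac{Y}{4}$)
$z{\left(Z \right)} = 3$
$h{\left(17,9 \right)} z{\left(7 \right)} = \left(- \frac{43}{4} - \frac{17}{4}\right) 3 = \left(-15\right) 3 = -45$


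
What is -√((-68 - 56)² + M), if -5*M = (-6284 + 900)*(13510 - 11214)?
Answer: -4*√3887045/5 ≈ -1577.2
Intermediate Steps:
M = 12361664/5 (M = -(-6284 + 900)*(13510 - 11214)/5 = -(-5384)*2296/5 = -⅕*(-12361664) = 12361664/5 ≈ 2.4723e+6)
-√((-68 - 56)² + M) = -√((-68 - 56)² + 12361664/5) = -√((-124)² + 12361664/5) = -√(15376 + 12361664/5) = -√(12438544/5) = -4*√3887045/5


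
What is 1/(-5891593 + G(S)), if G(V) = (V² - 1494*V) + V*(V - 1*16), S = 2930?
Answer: 1/6853907 ≈ 1.4590e-7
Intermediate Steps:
G(V) = V² - 1494*V + V*(-16 + V) (G(V) = (V² - 1494*V) + V*(V - 16) = (V² - 1494*V) + V*(-16 + V) = V² - 1494*V + V*(-16 + V))
1/(-5891593 + G(S)) = 1/(-5891593 + 2*2930*(-755 + 2930)) = 1/(-5891593 + 2*2930*2175) = 1/(-5891593 + 12745500) = 1/6853907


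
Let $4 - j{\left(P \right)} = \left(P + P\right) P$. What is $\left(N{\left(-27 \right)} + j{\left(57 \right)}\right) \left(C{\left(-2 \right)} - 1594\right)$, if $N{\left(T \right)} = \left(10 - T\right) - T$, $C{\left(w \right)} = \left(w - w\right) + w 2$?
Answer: $10275140$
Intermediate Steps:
$C{\left(w \right)} = 2 w$ ($C{\left(w \right)} = 0 + 2 w = 2 w$)
$N{\left(T \right)} = 10 - 2 T$
$j{\left(P \right)} = 4 - 2 P^{2}$ ($j{\left(P \right)} = 4 - \left(P + P\right) P = 4 - 2 P P = 4 - 2 P^{2}$)
$\left(N{\left(-27 \right)} + j{\left(57 \right)}\right) \left(C{\left(-2 \right)} - 1594\right) = \left(\left(10 - -54\right) + \left(4 - 2 \cdot 57^{2}\right)\right) \left(2 \left(-2\right) - 1594\right) = \left(\left(10 + 54\right) + \left(4 - 6498\right)\right) \left(-4 - 1594\right) = \left(64 + \left(4 - 6498\right)\right) \left(-1598\right) = \left(64 - 6494\right) \left(-1598\right) = \left(-6430\right) \left(-1598\right) = 10275140$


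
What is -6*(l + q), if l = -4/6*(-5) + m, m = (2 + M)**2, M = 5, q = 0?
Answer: -314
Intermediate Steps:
m = 49 (m = (2 + 5)**2 = 7**2 = 49)
l = 157/3 (l = -4/6*(-5) + 49 = -4*1/6*(-5) + 49 = -2/3*(-5) + 49 = 10/3 + 49 = 157/3 ≈ 52.333)
-6*(l + q) = -6*(157/3 + 0) = -6*157/3 = -314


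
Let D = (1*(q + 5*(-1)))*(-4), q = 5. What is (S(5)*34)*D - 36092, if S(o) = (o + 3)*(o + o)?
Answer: -36092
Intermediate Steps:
S(o) = 2*o*(3 + o) (S(o) = (3 + o)*(2*o) = 2*o*(3 + o))
D = 0 (D = (1*(5 + 5*(-1)))*(-4) = (1*(5 - 5))*(-4) = (1*0)*(-4) = 0*(-4) = 0)
(S(5)*34)*D - 36092 = ((2*5*(3 + 5))*34)*0 - 36092 = ((2*5*8)*34)*0 - 36092 = (80*34)*0 - 36092 = 2720*0 - 36092 = 0 - 36092 = -36092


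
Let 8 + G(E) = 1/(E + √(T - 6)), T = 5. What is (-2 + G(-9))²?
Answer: 171810/1681 + 829*I/3362 ≈ 102.21 + 0.24658*I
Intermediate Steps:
G(E) = -8 + 1/(I + E) (G(E) = -8 + 1/(E + √(5 - 6)) = -8 + 1/(E + √(-1)) = -8 + 1/(E + I) = -8 + 1/(I + E))
(-2 + G(-9))² = (-2 + (1 - 8*I - 8*(-9))/(I - 9))² = (-2 + (1 - 8*I + 72)/(-9 + I))² = (-2 + ((-9 - I)/82)*(73 - 8*I))² = (-2 + (-9 - I)*(73 - 8*I)/82)²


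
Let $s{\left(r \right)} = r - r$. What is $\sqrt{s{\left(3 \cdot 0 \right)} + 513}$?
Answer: $3 \sqrt{57} \approx 22.65$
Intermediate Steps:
$s{\left(r \right)} = 0$
$\sqrt{s{\left(3 \cdot 0 \right)} + 513} = \sqrt{0 + 513} = \sqrt{513} = 3 \sqrt{57}$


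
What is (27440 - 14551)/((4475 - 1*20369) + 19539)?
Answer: 12889/3645 ≈ 3.5361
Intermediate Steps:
(27440 - 14551)/((4475 - 1*20369) + 19539) = 12889/((4475 - 20369) + 19539) = 12889/(-15894 + 19539) = 12889/3645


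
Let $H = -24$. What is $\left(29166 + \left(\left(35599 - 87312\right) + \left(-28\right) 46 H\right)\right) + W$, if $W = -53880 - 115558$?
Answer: $-161073$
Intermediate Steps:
$W = -169438$ ($W = -53880 - 115558 = -169438$)
$\left(29166 + \left(\left(35599 - 87312\right) + \left(-28\right) 46 H\right)\right) + W = \left(29166 + \left(\left(35599 - 87312\right) + \left(-28\right) 46 \left(-24\right)\right)\right) - 169438 = \left(29166 - 20801\right) - 169438 = 8365 - 169438 = -161073$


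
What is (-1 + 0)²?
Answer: 1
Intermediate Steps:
(-1 + 0)² = (-1)² = 1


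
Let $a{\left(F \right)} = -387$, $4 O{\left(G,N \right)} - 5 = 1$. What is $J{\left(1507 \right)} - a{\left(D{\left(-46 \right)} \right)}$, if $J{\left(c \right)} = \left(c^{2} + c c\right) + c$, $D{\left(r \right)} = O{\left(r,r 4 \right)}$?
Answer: $4543992$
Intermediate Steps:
$O{\left(G,N \right)} = \frac{3}{2}$ ($O{\left(G,N \right)} = \frac{5}{4} + \frac{1}{4} \cdot 1 = \frac{5}{4} + \frac{1}{4} = \frac{3}{2}$)
$D{\left(r \right)} = \frac{3}{2}$
$J{\left(c \right)} = c + 2 c^{2}$ ($J{\left(c \right)} = \left(c^{2} + c^{2}\right) + c = 2 c^{2} + c = c + 2 c^{2}$)
$J{\left(1507 \right)} - a{\left(D{\left(-46 \right)} \right)} = 1507 \left(1 + 2 \cdot 1507\right) - -387 = 1507 \left(1 + 3014\right) + 387 = 1507 \cdot 3015 + 387 = 4543605 + 387 = 4543992$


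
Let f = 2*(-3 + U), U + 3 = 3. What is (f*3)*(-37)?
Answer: 666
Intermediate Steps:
U = 0 (U = -3 + 3 = 0)
f = -6 (f = 2*(-3 + 0) = 2*(-3) = -6)
(f*3)*(-37) = -6*3*(-37) = -18*(-37) = 666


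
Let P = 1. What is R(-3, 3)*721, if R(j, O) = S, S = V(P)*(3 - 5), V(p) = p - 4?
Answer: 4326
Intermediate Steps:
V(p) = -4 + p
S = 6 (S = (-4 + 1)*(3 - 5) = -3*(-2) = 6)
R(j, O) = 6
R(-3, 3)*721 = 6*721 = 4326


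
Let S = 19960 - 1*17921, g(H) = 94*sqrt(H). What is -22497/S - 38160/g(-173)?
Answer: -22497/2039 + 19080*I*sqrt(173)/8131 ≈ -11.033 + 30.864*I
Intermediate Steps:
S = 2039 (S = 19960 - 17921 = 2039)
-22497/S - 38160/g(-173) = -22497/2039 - 38160*(-I*sqrt(173)/16262) = -22497/2039 - (-19080)*I*sqrt(173)/8131 = -22497/2039 + 19080*I*sqrt(173)/8131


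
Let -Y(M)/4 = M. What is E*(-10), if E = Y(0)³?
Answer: 0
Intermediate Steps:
Y(M) = -4*M
E = 0 (E = (-4*0)³ = 0³ = 0)
E*(-10) = 0*(-10) = 0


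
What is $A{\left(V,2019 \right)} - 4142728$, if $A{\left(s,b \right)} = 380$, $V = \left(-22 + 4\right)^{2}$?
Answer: $-4142348$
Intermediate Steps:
$V = 324$ ($V = \left(-18\right)^{2} = 324$)
$A{\left(V,2019 \right)} - 4142728 = 380 - 4142728 = -4142348$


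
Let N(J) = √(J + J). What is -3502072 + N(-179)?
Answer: -3502072 + I*√358 ≈ -3.5021e+6 + 18.921*I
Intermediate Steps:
N(J) = √2*√J (N(J) = √(2*J) = √2*√J)
-3502072 + N(-179) = -3502072 + √2*√(-179) = -3502072 + √2*(I*√179) = -3502072 + I*√358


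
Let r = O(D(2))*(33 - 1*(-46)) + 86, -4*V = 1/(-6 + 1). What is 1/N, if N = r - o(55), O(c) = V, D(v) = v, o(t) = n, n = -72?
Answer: 20/3239 ≈ 0.0061747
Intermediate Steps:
o(t) = -72
V = 1/20 (V = -1/(4*(-6 + 1)) = -¼/(-5) = -¼*(-⅕) = 1/20 ≈ 0.050000)
O(c) = 1/20
r = 1799/20 (r = (33 - 1*(-46))/20 + 86 = (33 + 46)/20 + 86 = (1/20)*79 + 86 = 79/20 + 86 = 1799/20 ≈ 89.950)
N = 3239/20 (N = 1799/20 - 1*(-72) = 1799/20 + 72 = 3239/20 ≈ 161.95)
1/N = 1/(3239/20) = 20/3239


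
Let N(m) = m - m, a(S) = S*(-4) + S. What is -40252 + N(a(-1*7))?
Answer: -40252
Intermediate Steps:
a(S) = -3*S (a(S) = -4*S + S = -3*S)
N(m) = 0
-40252 + N(a(-1*7)) = -40252 + 0 = -40252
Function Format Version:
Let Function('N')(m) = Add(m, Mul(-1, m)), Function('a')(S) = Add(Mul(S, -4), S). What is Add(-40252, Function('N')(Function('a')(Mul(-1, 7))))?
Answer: -40252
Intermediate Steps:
Function('a')(S) = Mul(-3, S) (Function('a')(S) = Add(Mul(-4, S), S) = Mul(-3, S))
Function('N')(m) = 0
Add(-40252, Function('N')(Function('a')(Mul(-1, 7)))) = Add(-40252, 0) = -40252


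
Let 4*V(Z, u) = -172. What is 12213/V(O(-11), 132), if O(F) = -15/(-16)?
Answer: -12213/43 ≈ -284.02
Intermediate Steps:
O(F) = 15/16 (O(F) = -15*(-1/16) = 15/16)
V(Z, u) = -43 (V(Z, u) = (¼)*(-172) = -43)
12213/V(O(-11), 132) = 12213/(-43) = 12213*(-1/43) = -12213/43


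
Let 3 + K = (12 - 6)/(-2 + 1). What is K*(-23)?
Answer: 207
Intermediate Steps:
K = -9 (K = -3 + (12 - 6)/(-2 + 1) = -3 + 6/(-1) = -3 + 6*(-1) = -3 - 6 = -9)
K*(-23) = -9*(-23) = 207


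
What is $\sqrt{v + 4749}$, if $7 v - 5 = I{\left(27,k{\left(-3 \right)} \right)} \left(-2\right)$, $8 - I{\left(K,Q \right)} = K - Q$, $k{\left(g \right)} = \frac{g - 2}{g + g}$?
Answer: $\frac{\sqrt{2096913}}{21} \approx 68.956$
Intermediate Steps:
$k{\left(g \right)} = \frac{-2 + g}{2 g}$
$I{\left(K,Q \right)} = 8 + Q - K$ ($I{\left(K,Q \right)} = 8 - \left(K - Q\right) = 8 + Q - K$)
$v = \frac{124}{21}$ ($v = \frac{5}{7} + \frac{\left(8 + \frac{-2 - 3}{2 \left(-3\right)} - 27\right) \left(-2\right)}{7} = \frac{5}{7} + \frac{\left(8 + \frac{1}{2} \left(- \frac{1}{3}\right) \left(-5\right) - 27\right) \left(-2\right)}{7} = \frac{5}{7} + \frac{\left(8 + \frac{5}{6} - 27\right) \left(-2\right)}{7} = \frac{5}{7} + \frac{\left(- \frac{109}{6}\right) \left(-2\right)}{7} = \frac{5}{7} + \frac{1}{7} \cdot \frac{109}{3} = \frac{5}{7} + \frac{109}{21} = \frac{124}{21} \approx 5.9048$)
$\sqrt{v + 4749} = \sqrt{\frac{124}{21} + 4749} = \sqrt{\frac{99853}{21}} = \frac{\sqrt{2096913}}{21}$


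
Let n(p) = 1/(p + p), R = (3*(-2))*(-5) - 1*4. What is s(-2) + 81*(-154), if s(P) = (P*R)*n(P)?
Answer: -12461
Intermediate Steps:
R = 26 (R = -6*(-5) - 4 = 30 - 4 = 26)
n(p) = 1/(2*p)
s(P) = 13 (s(P) = (P*26)*(1/(2*P)) = (26*P)*(1/(2*P)) = 13)
s(-2) + 81*(-154) = 13 + 81*(-154) = 13 - 12474 = -12461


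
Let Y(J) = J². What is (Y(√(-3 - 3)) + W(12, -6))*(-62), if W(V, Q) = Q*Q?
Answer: -1860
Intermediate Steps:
W(V, Q) = Q²
(Y(√(-3 - 3)) + W(12, -6))*(-62) = ((√(-3 - 3))² + (-6)²)*(-62) = ((√(-6))² + 36)*(-62) = ((I*√6)² + 36)*(-62) = (-6 + 36)*(-62) = 30*(-62) = -1860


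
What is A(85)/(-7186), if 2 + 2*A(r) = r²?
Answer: -7223/14372 ≈ -0.50257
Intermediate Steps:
A(r) = -1 + r²/2
A(85)/(-7186) = (-1 + (½)*85²)/(-7186) = (-1 + (½)*7225)*(-1/7186) = (-1 + 7225/2)*(-1/7186) = (7223/2)*(-1/7186) = -7223/14372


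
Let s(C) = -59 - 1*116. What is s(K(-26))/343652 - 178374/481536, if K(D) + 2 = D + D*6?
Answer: -2557618777/6895033728 ≈ -0.37094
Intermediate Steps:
K(D) = -2 + 7*D (K(D) = -2 + (D + D*6) = -2 + (D + 6*D) = -2 + 7*D)
s(C) = -175 (s(C) = -59 - 116 = -175)
s(K(-26))/343652 - 178374/481536 = -175/343652 - 178374/481536 = -175*1/343652 - 178374*1/481536 = -175/343652 - 29729/80256 = -2557618777/6895033728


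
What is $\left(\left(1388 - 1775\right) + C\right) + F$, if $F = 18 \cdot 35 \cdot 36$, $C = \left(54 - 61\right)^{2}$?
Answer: $22342$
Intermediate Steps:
$C = 49$ ($C = \left(-7\right)^{2} = 49$)
$F = 22680$ ($F = 630 \cdot 36 = 22680$)
$\left(\left(1388 - 1775\right) + C\right) + F = \left(\left(1388 - 1775\right) + 49\right) + 22680 = \left(-387 + 49\right) + 22680 = -338 + 22680 = 22342$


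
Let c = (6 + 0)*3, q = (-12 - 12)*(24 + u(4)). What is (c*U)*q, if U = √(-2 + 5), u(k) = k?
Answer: -12096*√3 ≈ -20951.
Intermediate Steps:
U = √3 ≈ 1.7320
q = -672 (q = (-12 - 12)*(24 + 4) = -24*28 = -672)
c = 18 (c = 6*3 = 18)
(c*U)*q = (18*√3)*(-672) = -12096*√3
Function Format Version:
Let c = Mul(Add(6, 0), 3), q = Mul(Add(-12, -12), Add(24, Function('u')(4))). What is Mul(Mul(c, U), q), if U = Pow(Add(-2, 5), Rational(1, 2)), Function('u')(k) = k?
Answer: Mul(-12096, Pow(3, Rational(1, 2))) ≈ -20951.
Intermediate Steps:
U = Pow(3, Rational(1, 2)) ≈ 1.7320
q = -672 (q = Mul(Add(-12, -12), Add(24, 4)) = Mul(-24, 28) = -672)
c = 18 (c = Mul(6, 3) = 18)
Mul(Mul(c, U), q) = Mul(Mul(18, Pow(3, Rational(1, 2))), -672) = Mul(-12096, Pow(3, Rational(1, 2)))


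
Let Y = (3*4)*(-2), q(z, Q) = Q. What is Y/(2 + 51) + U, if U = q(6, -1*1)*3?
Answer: -183/53 ≈ -3.4528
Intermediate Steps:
Y = -24 (Y = 12*(-2) = -24)
U = -3 (U = -1*1*3 = -1*3 = -3)
Y/(2 + 51) + U = -24/(2 + 51) - 3 = -24/53 - 3 = -183/53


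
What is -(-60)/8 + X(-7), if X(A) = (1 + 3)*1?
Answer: 23/2 ≈ 11.500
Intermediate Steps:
X(A) = 4 (X(A) = 4*1 = 4)
-(-60)/8 + X(-7) = -(-60)/8 + 4 = -2*(-15/4) + 4 = 15/2 + 4 = 23/2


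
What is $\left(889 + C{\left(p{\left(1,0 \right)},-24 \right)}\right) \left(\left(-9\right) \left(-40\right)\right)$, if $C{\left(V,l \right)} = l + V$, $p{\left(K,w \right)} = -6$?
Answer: $309240$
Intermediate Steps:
$C{\left(V,l \right)} = V + l$
$\left(889 + C{\left(p{\left(1,0 \right)},-24 \right)}\right) \left(\left(-9\right) \left(-40\right)\right) = \left(889 - 30\right) \left(\left(-9\right) \left(-40\right)\right) = \left(889 - 30\right) 360 = 859 \cdot 360 = 309240$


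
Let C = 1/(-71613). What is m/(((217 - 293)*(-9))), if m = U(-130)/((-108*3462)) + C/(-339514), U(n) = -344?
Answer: 116165059807/86362256086656984 ≈ 1.3451e-6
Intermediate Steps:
C = -1/71613 ≈ -1.3964e-5
m = 116165059807/126260608313826 (m = -344/((-108*3462)) - 1/71613/(-339514) = -344/(-373896) - 1/71613*(-1/339514) = -344*(-1/373896) + 1/24313616082 = 43/46737 + 1/24313616082 = 116165059807/126260608313826 ≈ 0.00092004)
m/(((217 - 293)*(-9))) = 116165059807/(126260608313826*(((217 - 293)*(-9)))) = 116165059807/(126260608313826*((-76*(-9)))) = (116165059807/126260608313826)/684 = (116165059807/126260608313826)*(1/684) = 116165059807/86362256086656984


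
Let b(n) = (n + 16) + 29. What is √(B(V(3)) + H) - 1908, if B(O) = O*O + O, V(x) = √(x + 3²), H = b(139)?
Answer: -1908 + √(196 + 2*√3) ≈ -1893.9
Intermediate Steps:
b(n) = 45 + n (b(n) = (16 + n) + 29 = 45 + n)
H = 184 (H = 45 + 139 = 184)
V(x) = √(9 + x) (V(x) = √(x + 9) = √(9 + x))
B(O) = O + O² (B(O) = O² + O = O + O²)
√(B(V(3)) + H) - 1908 = √(√(9 + 3)*(1 + √(9 + 3)) + 184) - 1908 = √(√12*(1 + √12) + 184) - 1908 = √((2*√3)*(1 + 2*√3) + 184) - 1908 = √(2*√3*(1 + 2*√3) + 184) - 1908 = √(184 + 2*√3*(1 + 2*√3)) - 1908 = -1908 + √(184 + 2*√3*(1 + 2*√3))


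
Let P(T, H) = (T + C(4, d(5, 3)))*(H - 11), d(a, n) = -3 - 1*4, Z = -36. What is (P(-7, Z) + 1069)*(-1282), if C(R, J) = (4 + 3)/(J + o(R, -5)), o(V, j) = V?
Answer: -5798486/3 ≈ -1.9328e+6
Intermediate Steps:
d(a, n) = -7 (d(a, n) = -3 - 4 = -7)
C(R, J) = 7/(J + R) (C(R, J) = (4 + 3)/(J + R) = 7/(J + R))
P(T, H) = (-11 + H)*(-7/3 + T) (P(T, H) = (T + 7/(-7 + 4))*(H - 11) = (T + 7/(-3))*(-11 + H) = (T + 7*(-⅓))*(-11 + H) = (T - 7/3)*(-11 + H) = (-7/3 + T)*(-11 + H) = (-11 + H)*(-7/3 + T))
(P(-7, Z) + 1069)*(-1282) = ((77/3 - 11*(-7) - 7/3*(-36) - 36*(-7)) + 1069)*(-1282) = ((77/3 + 77 + 84 + 252) + 1069)*(-1282) = (1316/3 + 1069)*(-1282) = (4523/3)*(-1282) = -5798486/3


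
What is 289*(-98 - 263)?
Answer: -104329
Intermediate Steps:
289*(-98 - 263) = 289*(-361) = -104329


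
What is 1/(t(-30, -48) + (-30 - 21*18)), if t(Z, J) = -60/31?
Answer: -31/12708 ≈ -0.0024394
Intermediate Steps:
t(Z, J) = -60/31 (t(Z, J) = -60*1/31 = -60/31)
1/(t(-30, -48) + (-30 - 21*18)) = 1/(-60/31 + (-30 - 21*18)) = 1/(-60/31 + (-30 - 378)) = 1/(-60/31 - 408) = 1/(-12708/31) = -31/12708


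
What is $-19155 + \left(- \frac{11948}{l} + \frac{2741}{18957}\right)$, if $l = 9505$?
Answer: $- \frac{3451668734206}{180186285} \approx -19156.0$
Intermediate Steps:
$-19155 + \left(- \frac{11948}{l} + \frac{2741}{18957}\right) = -19155 + \left(- \frac{11948}{9505} + \frac{2741}{18957}\right) = -19155 - \frac{200445031}{180186285} = - \frac{3451668734206}{180186285}$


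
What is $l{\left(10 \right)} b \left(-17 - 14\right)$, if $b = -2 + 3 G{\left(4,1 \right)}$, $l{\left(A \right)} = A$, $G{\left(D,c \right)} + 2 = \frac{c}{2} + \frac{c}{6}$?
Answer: $1860$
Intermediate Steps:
$G{\left(D,c \right)} = -2 + \frac{2 c}{3}$ ($G{\left(D,c \right)} = -2 + \left(\frac{c}{2} + \frac{c}{6}\right) = -2 + \frac{2 c}{3}$)
$b = -6$ ($b = -2 + 3 \left(-2 + \frac{2}{3} \cdot 1\right) = -2 + 3 \left(-2 + \frac{2}{3}\right) = -2 + 3 \left(- \frac{4}{3}\right) = -2 - 4 = -6$)
$l{\left(10 \right)} b \left(-17 - 14\right) = 10 \left(-6\right) \left(-17 - 14\right) = - 60 \left(-17 - 14\right) = \left(-60\right) \left(-31\right) = 1860$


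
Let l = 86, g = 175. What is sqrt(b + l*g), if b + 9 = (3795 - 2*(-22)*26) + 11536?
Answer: 2*sqrt(7879) ≈ 177.53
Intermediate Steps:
b = 16466 (b = -9 + ((3795 - 2*(-22)*26) + 11536) = -9 + ((3795 + 44*26) + 11536) = -9 + ((3795 + 1144) + 11536) = -9 + (4939 + 11536) = -9 + 16475 = 16466)
sqrt(b + l*g) = sqrt(16466 + 86*175) = sqrt(16466 + 15050) = sqrt(31516) = 2*sqrt(7879)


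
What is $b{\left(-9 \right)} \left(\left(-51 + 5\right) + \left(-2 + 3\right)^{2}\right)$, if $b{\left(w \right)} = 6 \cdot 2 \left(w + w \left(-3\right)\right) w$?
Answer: $87480$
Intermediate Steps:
$b{\left(w \right)} = - 24 w^{2}$ ($b{\left(w \right)} = 12 \left(w - 3 w\right) w = 12 \left(- 2 w\right) w = - 24 w w = - 24 w^{2}$)
$b{\left(-9 \right)} \left(\left(-51 + 5\right) + \left(-2 + 3\right)^{2}\right) = - 24 \left(-9\right)^{2} \left(\left(-51 + 5\right) + \left(-2 + 3\right)^{2}\right) = \left(-24\right) 81 \left(-46 + 1^{2}\right) = - 1944 \left(-46 + 1\right) = \left(-1944\right) \left(-45\right) = 87480$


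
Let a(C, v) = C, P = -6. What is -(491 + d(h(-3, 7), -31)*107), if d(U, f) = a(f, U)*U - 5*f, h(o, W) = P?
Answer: -36978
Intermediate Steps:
h(o, W) = -6
d(U, f) = -5*f + U*f (d(U, f) = f*U - 5*f = U*f - 5*f = -5*f + U*f)
-(491 + d(h(-3, 7), -31)*107) = -(491 - 31*(-5 - 6)*107) = -(491 - 31*(-11)*107) = -(491 + 341*107) = -(491 + 36487) = -1*36978 = -36978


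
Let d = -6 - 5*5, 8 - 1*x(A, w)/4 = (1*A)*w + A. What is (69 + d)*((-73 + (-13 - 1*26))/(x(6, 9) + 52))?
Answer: 1064/39 ≈ 27.282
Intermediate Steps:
x(A, w) = 32 - 4*A - 4*A*w (x(A, w) = 32 - 4*((1*A)*w + A) = 32 - 4*(A*w + A) = 32 - 4*(A + A*w) = 32 + (-4*A - 4*A*w) = 32 - 4*A - 4*A*w)
d = -31 (d = -6 - 25 = -31)
(69 + d)*((-73 + (-13 - 1*26))/(x(6, 9) + 52)) = (69 - 31)*((-73 + (-13 - 1*26))/((32 - 4*6 - 4*6*9) + 52)) = 38*((-73 + (-13 - 26))/((32 - 24 - 216) + 52)) = 38*((-73 - 39)/(-208 + 52)) = 38*(-112/(-156)) = 38*(-112*(-1/156)) = 38*(28/39) = 1064/39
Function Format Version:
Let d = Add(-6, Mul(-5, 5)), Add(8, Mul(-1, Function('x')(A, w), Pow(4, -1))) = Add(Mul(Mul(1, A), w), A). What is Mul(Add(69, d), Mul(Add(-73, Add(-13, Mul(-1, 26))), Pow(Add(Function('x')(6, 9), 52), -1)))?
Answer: Rational(1064, 39) ≈ 27.282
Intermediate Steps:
Function('x')(A, w) = Add(32, Mul(-4, A), Mul(-4, A, w)) (Function('x')(A, w) = Add(32, Mul(-4, Add(Mul(Mul(1, A), w), A))) = Add(32, Mul(-4, Add(Mul(A, w), A))) = Add(32, Mul(-4, Add(A, Mul(A, w)))) = Add(32, Add(Mul(-4, A), Mul(-4, A, w))) = Add(32, Mul(-4, A), Mul(-4, A, w)))
d = -31 (d = Add(-6, -25) = -31)
Mul(Add(69, d), Mul(Add(-73, Add(-13, Mul(-1, 26))), Pow(Add(Function('x')(6, 9), 52), -1))) = Mul(Add(69, -31), Mul(Add(-73, Add(-13, Mul(-1, 26))), Pow(Add(Add(32, Mul(-4, 6), Mul(-4, 6, 9)), 52), -1))) = Mul(38, Mul(Add(-73, Add(-13, -26)), Pow(Add(Add(32, -24, -216), 52), -1))) = Mul(38, Mul(Add(-73, -39), Pow(Add(-208, 52), -1))) = Mul(38, Mul(-112, Pow(-156, -1))) = Mul(38, Mul(-112, Rational(-1, 156))) = Mul(38, Rational(28, 39)) = Rational(1064, 39)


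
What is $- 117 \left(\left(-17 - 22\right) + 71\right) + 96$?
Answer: $-3648$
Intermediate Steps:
$- 117 \left(\left(-17 - 22\right) + 71\right) + 96 = - 117 \left(-39 + 71\right) + 96 = \left(-117\right) 32 + 96 = -3744 + 96 = -3648$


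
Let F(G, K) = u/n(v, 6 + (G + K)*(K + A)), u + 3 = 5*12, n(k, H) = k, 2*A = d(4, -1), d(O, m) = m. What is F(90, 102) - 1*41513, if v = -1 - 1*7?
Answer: -332161/8 ≈ -41520.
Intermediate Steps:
A = -½ (A = (½)*(-1) = -½ ≈ -0.50000)
v = -8 (v = -1 - 7 = -8)
u = 57 (u = -3 + 5*12 = -3 + 60 = 57)
F(G, K) = -57/8 (F(G, K) = 57/(-8) = 57*(-⅛) = -57/8)
F(90, 102) - 1*41513 = -57/8 - 1*41513 = -57/8 - 41513 = -332161/8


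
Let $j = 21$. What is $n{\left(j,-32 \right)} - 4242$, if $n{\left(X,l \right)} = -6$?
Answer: $-4248$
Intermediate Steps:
$n{\left(j,-32 \right)} - 4242 = -6 - 4242 = -4248$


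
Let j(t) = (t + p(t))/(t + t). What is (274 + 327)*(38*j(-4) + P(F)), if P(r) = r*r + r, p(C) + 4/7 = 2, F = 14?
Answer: 1869711/14 ≈ 1.3355e+5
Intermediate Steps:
p(C) = 10/7 (p(C) = -4/7 + 2 = 10/7)
j(t) = (10/7 + t)/(2*t) (j(t) = (t + 10/7)/(t + t) = (10/7 + t)/((2*t)) = (10/7 + t)*(1/(2*t)) = (10/7 + t)/(2*t))
P(r) = r + r² (P(r) = r² + r = r + r²)
(274 + 327)*(38*j(-4) + P(F)) = (274 + 327)*(38*((1/14)*(10 + 7*(-4))/(-4)) + 14*(1 + 14)) = 601*(38*((1/14)*(-¼)*(10 - 28)) + 14*15) = 601*(38*((1/14)*(-¼)*(-18)) + 210) = 601*(38*(9/28) + 210) = 601*(171/14 + 210) = 601*(3111/14) = 1869711/14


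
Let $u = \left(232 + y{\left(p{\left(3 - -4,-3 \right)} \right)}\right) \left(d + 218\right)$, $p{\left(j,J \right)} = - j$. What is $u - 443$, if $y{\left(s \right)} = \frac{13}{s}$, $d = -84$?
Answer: $\frac{212773}{7} \approx 30396.0$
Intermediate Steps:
$u = \frac{215874}{7}$ ($u = \left(232 + \frac{13}{\left(-1\right) \left(3 - -4\right)}\right) \left(-84 + 218\right) = \left(232 + \frac{13}{\left(-1\right) \left(3 + 4\right)}\right) 134 = \left(232 + \frac{13}{\left(-1\right) 7}\right) 134 = \left(232 + \frac{13}{-7}\right) 134 = \left(232 + 13 \left(- \frac{1}{7}\right)\right) 134 = \left(232 - \frac{13}{7}\right) 134 = \frac{1611}{7} \cdot 134 = \frac{215874}{7} \approx 30839.0$)
$u - 443 = \frac{215874}{7} - 443 = \frac{212773}{7}$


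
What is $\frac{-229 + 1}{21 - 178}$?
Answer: $\frac{228}{157} \approx 1.4522$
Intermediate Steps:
$\frac{-229 + 1}{21 - 178} = - \frac{228}{-157} = \left(-228\right) \left(- \frac{1}{157}\right) = \frac{228}{157}$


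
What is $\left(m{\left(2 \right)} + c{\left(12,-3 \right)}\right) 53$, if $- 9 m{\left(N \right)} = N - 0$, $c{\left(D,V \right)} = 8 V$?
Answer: $- \frac{11554}{9} \approx -1283.8$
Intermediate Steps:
$m{\left(N \right)} = - \frac{N}{9}$ ($m{\left(N \right)} = - \frac{N - 0}{9} = - \frac{N + 0}{9} = - \frac{N}{9}$)
$\left(m{\left(2 \right)} + c{\left(12,-3 \right)}\right) 53 = \left(\left(- \frac{1}{9}\right) 2 + 8 \left(-3\right)\right) 53 = \left(- \frac{2}{9} - 24\right) 53 = \left(- \frac{218}{9}\right) 53 = - \frac{11554}{9}$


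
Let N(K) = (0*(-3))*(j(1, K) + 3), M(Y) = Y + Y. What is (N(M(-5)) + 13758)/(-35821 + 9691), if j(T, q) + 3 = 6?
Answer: -2293/4355 ≈ -0.52652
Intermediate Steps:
j(T, q) = 3 (j(T, q) = -3 + 6 = 3)
M(Y) = 2*Y
N(K) = 0 (N(K) = (0*(-3))*(3 + 3) = 0*6 = 0)
(N(M(-5)) + 13758)/(-35821 + 9691) = (0 + 13758)/(-35821 + 9691) = 13758/(-26130) = 13758*(-1/26130) = -2293/4355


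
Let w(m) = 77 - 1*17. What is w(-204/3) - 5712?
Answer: -5652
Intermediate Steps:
w(m) = 60 (w(m) = 77 - 17 = 60)
w(-204/3) - 5712 = 60 - 5712 = -5652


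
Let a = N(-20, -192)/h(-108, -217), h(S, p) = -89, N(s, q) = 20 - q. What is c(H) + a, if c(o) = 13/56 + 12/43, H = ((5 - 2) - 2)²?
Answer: -400937/214312 ≈ -1.8708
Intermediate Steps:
H = 1 (H = (3 - 2)² = 1² = 1)
c(o) = 1231/2408 (c(o) = 13*(1/56) + 12*(1/43) = 13/56 + 12/43 = 1231/2408)
a = -212/89 (a = (20 - 1*(-192))/(-89) = (20 + 192)*(-1/89) = 212*(-1/89) = -212/89 ≈ -2.3820)
c(H) + a = 1231/2408 - 212/89 = -400937/214312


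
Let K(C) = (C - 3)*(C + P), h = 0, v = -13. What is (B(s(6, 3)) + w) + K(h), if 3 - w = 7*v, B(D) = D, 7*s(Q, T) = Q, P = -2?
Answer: 706/7 ≈ 100.86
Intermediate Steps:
s(Q, T) = Q/7
K(C) = (-3 + C)*(-2 + C) (K(C) = (C - 3)*(C - 2) = (-3 + C)*(-2 + C))
w = 94 (w = 3 - 7*(-13) = 3 - 1*(-91) = 3 + 91 = 94)
(B(s(6, 3)) + w) + K(h) = ((1/7)*6 + 94) + (6 + 0**2 - 5*0) = (6/7 + 94) + (6 + 0 + 0) = 664/7 + 6 = 706/7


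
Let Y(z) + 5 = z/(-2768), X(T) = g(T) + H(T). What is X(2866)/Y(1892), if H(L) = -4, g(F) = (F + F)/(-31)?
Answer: 1350784/40641 ≈ 33.237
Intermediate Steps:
g(F) = -2*F/31 (g(F) = (2*F)*(-1/31) = -2*F/31)
X(T) = -4 - 2*T/31 (X(T) = -2*T/31 - 4 = -4 - 2*T/31)
Y(z) = -5 - z/2768 (Y(z) = -5 + z/(-2768) = -5 + z*(-1/2768) = -5 - z/2768)
X(2866)/Y(1892) = (-4 - 2/31*2866)/(-5 - 1/2768*1892) = (-4 - 5732/31)/(-5 - 473/692) = -5856/(31*(-3933/692)) = -5856/31*(-692/3933) = 1350784/40641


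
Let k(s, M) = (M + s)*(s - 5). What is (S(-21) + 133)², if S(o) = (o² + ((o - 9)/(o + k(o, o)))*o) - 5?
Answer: 93760489/289 ≈ 3.2443e+5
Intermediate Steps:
k(s, M) = (-5 + s)*(M + s) (k(s, M) = (M + s)*(-5 + s) = (-5 + s)*(M + s))
S(o) = -5 + o² + o*(-9 + o)/(-9*o + 2*o²) (S(o) = (o² + ((o - 9)/(o + (o² - 5*o - 5*o + o*o)))*o) - 5 = (o² + ((-9 + o)/(o + (o² - 5*o - 5*o + o²)))*o) - 5 = (o² + ((-9 + o)/(o + (-10*o + 2*o²)))*o) - 5 = (o² + ((-9 + o)/(-9*o + 2*o²))*o) - 5 = (o² + o*(-9 + o)/(-9*o + 2*o²)) - 5 = -5 + o² + o*(-9 + o)/(-9*o + 2*o²))
(S(-21) + 133)² = ((36 - 9*(-21) - 9*(-21)² + 2*(-21)³)/(-9 + 2*(-21)) + 133)² = ((36 + 189 - 9*441 + 2*(-9261))/(-9 - 42) + 133)² = ((36 + 189 - 3969 - 18522)/(-51) + 133)² = (-1/51*(-22266) + 133)² = (7422/17 + 133)² = (9683/17)² = 93760489/289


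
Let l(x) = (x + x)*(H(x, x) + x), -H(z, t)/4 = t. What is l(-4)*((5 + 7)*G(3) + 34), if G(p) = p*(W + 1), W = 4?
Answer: -20544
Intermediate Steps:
H(z, t) = -4*t
l(x) = -6*x² (l(x) = (x + x)*(-4*x + x) = (2*x)*(-3*x) = -6*x²)
G(p) = 5*p (G(p) = p*(4 + 1) = p*5 = 5*p)
l(-4)*((5 + 7)*G(3) + 34) = (-6*(-4)²)*((5 + 7)*(5*3) + 34) = (-6*16)*(12*15 + 34) = -96*(180 + 34) = -96*214 = -20544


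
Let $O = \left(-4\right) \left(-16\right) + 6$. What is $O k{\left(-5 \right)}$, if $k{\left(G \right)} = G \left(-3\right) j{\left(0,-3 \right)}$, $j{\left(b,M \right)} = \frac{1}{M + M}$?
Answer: $-175$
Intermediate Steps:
$j{\left(b,M \right)} = \frac{1}{2 M}$
$O = 70$ ($O = 64 + 6 = 70$)
$k{\left(G \right)} = \frac{G}{2}$ ($k{\left(G \right)} = G \left(-3\right) \frac{1}{2 \left(-3\right)} = - 3 G \frac{1}{2} \left(- \frac{1}{3}\right) = - 3 G \left(- \frac{1}{6}\right) = \frac{G}{2}$)
$O k{\left(-5 \right)} = 70 \cdot \frac{1}{2} \left(-5\right) = 70 \left(- \frac{5}{2}\right) = -175$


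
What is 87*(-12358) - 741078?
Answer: -1816224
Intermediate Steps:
87*(-12358) - 741078 = -1075146 - 741078 = -1816224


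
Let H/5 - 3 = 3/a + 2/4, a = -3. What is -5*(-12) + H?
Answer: 145/2 ≈ 72.500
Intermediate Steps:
H = 25/2 (H = 15 + 5*(3/(-3) + 2/4) = 15 + 5*(3*(-1/3) + 2*(1/4)) = 15 + 5*(-1 + 1/2) = 15 + 5*(-1/2) = 15 - 5/2 = 25/2 ≈ 12.500)
-5*(-12) + H = -5*(-12) + 25/2 = 60 + 25/2 = 145/2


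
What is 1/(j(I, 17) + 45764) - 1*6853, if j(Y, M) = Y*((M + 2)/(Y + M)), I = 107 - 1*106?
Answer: -5645302645/823771 ≈ -6853.0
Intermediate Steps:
I = 1 (I = 107 - 106 = 1)
j(Y, M) = Y*(2 + M)/(M + Y) (j(Y, M) = Y*((2 + M)/(M + Y)) = Y*(2 + M)/(M + Y))
1/(j(I, 17) + 45764) - 1*6853 = 1/(1*(2 + 17)/(17 + 1) + 45764) - 1*6853 = 1/(1*19/18 + 45764) - 6853 = 1/(1*(1/18)*19 + 45764) - 6853 = 1/(19/18 + 45764) - 6853 = 1/(823771/18) - 6853 = 18/823771 - 6853 = -5645302645/823771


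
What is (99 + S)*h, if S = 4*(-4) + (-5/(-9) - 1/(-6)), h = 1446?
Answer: 363187/3 ≈ 1.2106e+5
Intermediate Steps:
S = -275/18 (S = -16 + (-5*(-1/9) - 1*(-1/6)) = -16 + (5/9 + 1/6) = -16 + 13/18 = -275/18 ≈ -15.278)
(99 + S)*h = (99 - 275/18)*1446 = (1507/18)*1446 = 363187/3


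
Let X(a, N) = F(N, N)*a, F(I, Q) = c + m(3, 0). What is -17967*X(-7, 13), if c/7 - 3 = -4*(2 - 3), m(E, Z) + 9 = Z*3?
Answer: 5030760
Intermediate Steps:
m(E, Z) = -9 + 3*Z (m(E, Z) = -9 + Z*3 = -9 + 3*Z)
c = 49 (c = 21 + 7*(-4*(2 - 3)) = 21 + 7*(-4*(-1)) = 21 + 7*4 = 21 + 28 = 49)
F(I, Q) = 40 (F(I, Q) = 49 + (-9 + 3*0) = 49 + (-9 + 0) = 49 - 9 = 40)
X(a, N) = 40*a
-17967*X(-7, 13) = -718680*(-7) = -17967*(-280) = 5030760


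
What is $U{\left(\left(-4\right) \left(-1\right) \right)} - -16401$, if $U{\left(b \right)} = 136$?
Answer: $16537$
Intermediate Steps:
$U{\left(\left(-4\right) \left(-1\right) \right)} - -16401 = 136 - -16401 = 136 + 16401 = 16537$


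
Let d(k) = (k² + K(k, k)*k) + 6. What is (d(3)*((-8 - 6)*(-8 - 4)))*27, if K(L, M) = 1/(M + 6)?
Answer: 69552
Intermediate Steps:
K(L, M) = 1/(6 + M)
d(k) = 6 + k² + k/(6 + k) (d(k) = (k² + k/(6 + k)) + 6 = 6 + k² + k/(6 + k))
(d(3)*((-8 - 6)*(-8 - 4)))*27 = (((3 + (6 + 3)*(6 + 3²))/(6 + 3))*((-8 - 6)*(-8 - 4)))*27 = (((3 + 9*(6 + 9))/9)*(-14*(-12)))*27 = (((3 + 9*15)/9)*168)*27 = (((3 + 135)/9)*168)*27 = (((⅑)*138)*168)*27 = ((46/3)*168)*27 = 2576*27 = 69552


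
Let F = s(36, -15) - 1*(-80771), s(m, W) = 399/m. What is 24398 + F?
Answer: 1262161/12 ≈ 1.0518e+5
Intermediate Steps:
F = 969385/12 (F = 399/36 - 1*(-80771) = 399*(1/36) + 80771 = 133/12 + 80771 = 969385/12 ≈ 80782.)
24398 + F = 24398 + 969385/12 = 1262161/12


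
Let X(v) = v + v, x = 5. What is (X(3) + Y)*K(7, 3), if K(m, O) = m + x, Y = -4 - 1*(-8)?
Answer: 120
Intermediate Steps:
X(v) = 2*v
Y = 4 (Y = -4 + 8 = 4)
K(m, O) = 5 + m (K(m, O) = m + 5 = 5 + m)
(X(3) + Y)*K(7, 3) = (2*3 + 4)*(5 + 7) = (6 + 4)*12 = 10*12 = 120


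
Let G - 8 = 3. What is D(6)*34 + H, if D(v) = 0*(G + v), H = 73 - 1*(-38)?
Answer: 111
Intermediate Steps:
G = 11 (G = 8 + 3 = 11)
H = 111 (H = 73 + 38 = 111)
D(v) = 0 (D(v) = 0*(11 + v) = 0)
D(6)*34 + H = 0*34 + 111 = 0 + 111 = 111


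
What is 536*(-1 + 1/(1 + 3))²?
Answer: 603/2 ≈ 301.50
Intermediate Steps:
536*(-1 + 1/(1 + 3))² = 536*(-1 + 1/4)² = 536*(-1 + ¼)² = 536*(-¾)² = 536*(9/16) = 603/2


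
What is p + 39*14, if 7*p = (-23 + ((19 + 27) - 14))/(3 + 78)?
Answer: 34399/63 ≈ 546.02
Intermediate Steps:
p = 1/63 (p = ((-23 + ((19 + 27) - 14))/(3 + 78))/7 = ((-23 + (46 - 14))/81)/7 = ((-23 + 32)*(1/81))/7 = (9*(1/81))/7 = (⅐)*(⅑) = 1/63 ≈ 0.015873)
p + 39*14 = 1/63 + 39*14 = 1/63 + 546 = 34399/63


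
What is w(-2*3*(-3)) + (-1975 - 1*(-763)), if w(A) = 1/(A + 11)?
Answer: -35147/29 ≈ -1212.0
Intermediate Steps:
w(A) = 1/(11 + A)
w(-2*3*(-3)) + (-1975 - 1*(-763)) = 1/(11 - 2*3*(-3)) + (-1975 - 1*(-763)) = 1/(11 - 6*(-3)) + (-1975 + 763) = 1/(11 + 18) - 1212 = 1/29 - 1212 = -35147/29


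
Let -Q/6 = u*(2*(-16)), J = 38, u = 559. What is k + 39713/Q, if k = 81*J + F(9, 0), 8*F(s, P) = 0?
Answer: 330395297/107328 ≈ 3078.4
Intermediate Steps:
F(s, P) = 0 (F(s, P) = (⅛)*0 = 0)
Q = 107328 (Q = -3354*2*(-16) = -3354*(-32) = -6*(-17888) = 107328)
k = 3078 (k = 81*38 + 0 = 3078 + 0 = 3078)
k + 39713/Q = 3078 + 39713/107328 = 330395297/107328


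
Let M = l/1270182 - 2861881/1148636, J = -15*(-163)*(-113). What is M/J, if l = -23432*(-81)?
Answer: 48500259781/13436446579450044 ≈ 3.6096e-6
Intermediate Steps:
l = 1897992
J = -276285 (J = 2445*(-113) = -276285)
M = -242501298905/243162795292 (M = 1897992/1270182 - 2861881/1148636 = 1897992*(1/1270182) - 2861881*1/1148636 = 316332/211697 - 2861881/1148636 = -242501298905/243162795292 ≈ -0.99728)
M/J = -242501298905/243162795292/(-276285) = -242501298905/243162795292*(-1/276285) = 48500259781/13436446579450044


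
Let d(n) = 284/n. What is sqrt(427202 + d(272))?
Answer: sqrt(493846719)/34 ≈ 653.61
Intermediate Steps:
sqrt(427202 + d(272)) = sqrt(427202 + 284/272) = sqrt(427202 + 284*(1/272)) = sqrt(427202 + 71/68) = sqrt(29049807/68) = sqrt(493846719)/34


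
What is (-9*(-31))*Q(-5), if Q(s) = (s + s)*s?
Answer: 13950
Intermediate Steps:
Q(s) = 2*s² (Q(s) = (2*s)*s = 2*s²)
(-9*(-31))*Q(-5) = (-9*(-31))*(2*(-5)²) = 279*(2*25) = 279*50 = 13950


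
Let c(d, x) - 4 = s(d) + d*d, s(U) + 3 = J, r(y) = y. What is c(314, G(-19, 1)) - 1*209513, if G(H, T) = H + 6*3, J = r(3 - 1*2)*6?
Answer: -110910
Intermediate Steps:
J = 6 (J = (3 - 1*2)*6 = (3 - 2)*6 = 1*6 = 6)
s(U) = 3 (s(U) = -3 + 6 = 3)
G(H, T) = 18 + H (G(H, T) = H + 18 = 18 + H)
c(d, x) = 7 + d² (c(d, x) = 4 + (3 + d*d) = 4 + (3 + d²) = 7 + d²)
c(314, G(-19, 1)) - 1*209513 = (7 + 314²) - 1*209513 = (7 + 98596) - 209513 = 98603 - 209513 = -110910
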